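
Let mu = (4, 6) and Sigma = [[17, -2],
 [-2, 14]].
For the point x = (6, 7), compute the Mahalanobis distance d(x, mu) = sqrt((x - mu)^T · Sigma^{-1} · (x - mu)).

Step 1 — centre the observation: (x - mu) = (2, 1).

Step 2 — invert Sigma. det(Sigma) = 17·14 - (-2)² = 234.
  Sigma^{-1} = (1/det) · [[d, -b], [-b, a]] = [[0.0598, 0.0085],
 [0.0085, 0.0726]].

Step 3 — form the quadratic (x - mu)^T · Sigma^{-1} · (x - mu):
  Sigma^{-1} · (x - mu) = (0.1282, 0.0897).
  (x - mu)^T · [Sigma^{-1} · (x - mu)] = (2)·(0.1282) + (1)·(0.0897) = 0.3462.

Step 4 — take square root: d = √(0.3462) ≈ 0.5883.

d(x, mu) = √(0.3462) ≈ 0.5883


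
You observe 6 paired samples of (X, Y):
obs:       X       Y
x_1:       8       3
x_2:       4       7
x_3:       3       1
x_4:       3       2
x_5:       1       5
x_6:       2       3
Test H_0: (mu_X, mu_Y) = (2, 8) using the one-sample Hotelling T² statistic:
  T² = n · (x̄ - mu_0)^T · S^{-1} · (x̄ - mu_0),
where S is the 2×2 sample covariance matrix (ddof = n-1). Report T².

Step 1 — sample mean vector:
  mean(X) = (8 + 4 + 3 + 3 + 1 + 2) / 6 = 21/6 = 3.5
  mean(Y) = (3 + 7 + 1 + 2 + 5 + 3) / 6 = 21/6 = 3.5
  x̄ = (3.5, 3.5),  deviation x̄ - mu_0 = (3.5, 3.5) - (2, 8) = (1.5, -4.5).

Step 2 — sample covariance matrix, S[i,j] = (1/(n-1)) · Σ_k (x_{k,i} - mean_i) · (x_{k,j} - mean_j), divisor n-1 = 5:
  S[X,X] = ((4.5)·(4.5) + (0.5)·(0.5) + (-0.5)·(-0.5) + (-0.5)·(-0.5) + (-2.5)·(-2.5) + (-1.5)·(-1.5)) / 5 = 29.5/5 = 5.9
  S[X,Y] = ((4.5)·(-0.5) + (0.5)·(3.5) + (-0.5)·(-2.5) + (-0.5)·(-1.5) + (-2.5)·(1.5) + (-1.5)·(-0.5)) / 5 = -1.5/5 = -0.3
  S[Y,Y] = ((-0.5)·(-0.5) + (3.5)·(3.5) + (-2.5)·(-2.5) + (-1.5)·(-1.5) + (1.5)·(1.5) + (-0.5)·(-0.5)) / 5 = 23.5/5 = 4.7
  S = [[5.9, -0.3],
 [-0.3, 4.7]].

Step 3 — invert S. det(S) = 5.9·4.7 - (-0.3)² = 27.64.
  S^{-1} = (1/det) · [[d, -b], [-b, a]] = [[0.17, 0.0109],
 [0.0109, 0.2135]].

Step 4 — quadratic form (x̄ - mu_0)^T · S^{-1} · (x̄ - mu_0):
  S^{-1} · (x̄ - mu_0) = (0.2062, -0.9443),
  (x̄ - mu_0)^T · [...] = (1.5)·(0.2062) + (-4.5)·(-0.9443) = 4.5586.

Step 5 — scale by n: T² = 6 · 4.5586 = 27.3517.

T² ≈ 27.3517


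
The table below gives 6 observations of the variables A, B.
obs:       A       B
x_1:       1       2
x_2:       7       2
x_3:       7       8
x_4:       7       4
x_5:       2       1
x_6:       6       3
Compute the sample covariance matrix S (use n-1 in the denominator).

Step 1 — column means:
  mean(A) = (1 + 7 + 7 + 7 + 2 + 6) / 6 = 30/6 = 5
  mean(B) = (2 + 2 + 8 + 4 + 1 + 3) / 6 = 20/6 = 3.3333

Step 2 — sample covariance S[i,j] = (1/(n-1)) · Σ_k (x_{k,i} - mean_i) · (x_{k,j} - mean_j), with n-1 = 5.
  S[A,A] = ((-4)·(-4) + (2)·(2) + (2)·(2) + (2)·(2) + (-3)·(-3) + (1)·(1)) / 5 = 38/5 = 7.6
  S[A,B] = ((-4)·(-1.3333) + (2)·(-1.3333) + (2)·(4.6667) + (2)·(0.6667) + (-3)·(-2.3333) + (1)·(-0.3333)) / 5 = 20/5 = 4
  S[B,B] = ((-1.3333)·(-1.3333) + (-1.3333)·(-1.3333) + (4.6667)·(4.6667) + (0.6667)·(0.6667) + (-2.3333)·(-2.3333) + (-0.3333)·(-0.3333)) / 5 = 31.3333/5 = 6.2667

S is symmetric (S[j,i] = S[i,j]). Assembling:

S = [[7.6, 4],
 [4, 6.2667]]


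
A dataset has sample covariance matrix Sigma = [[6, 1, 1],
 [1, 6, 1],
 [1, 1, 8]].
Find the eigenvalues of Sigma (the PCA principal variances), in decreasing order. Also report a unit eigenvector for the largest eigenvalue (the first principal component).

Step 1 — characteristic polynomial p(λ) = det(λI - Sigma) = λ³ - tr·λ² + c_1·λ - det, where tr = trace, c_1 = sum of the principal 2×2 minors, det = det(Sigma):
  tr = 6 + 6 + 8 = 20,
  c_1 = (6·6 - (1)²) + (6·8 - (1)²) + (6·8 - (1)²) = 35 + 47 + 47 = 129,
  det = 6·(6·8 - (1)²) - (1)·((1)·8 - (1)·(1)) + (1)·((1)·(1) - 6·(1)) = 6·(47) - (1)·(7) + (1)·(-5) = 270.
  So p(λ) = λ³ - 20λ² + 129λ - 270.
Step 2 — look for an integer root (rational root theorem: any rational root is an integer divisor of 270). Testing λ = 5:
  p(5) = 125 - 500 + 645 - 270 = 0  ✓
  Dividing out (λ - 5): p(λ) = (λ - 5)(λ² - 15λ + 54).
Step 3 — remaining eigenvalues from the quadratic λ² - 15λ + 54 = 0:
  Δ = 15² - 4·54 = 225 - 216 = 9,  λ = (15 ± √9)/2 = (15 ± 3)/2 = 9 or 6.
  Sorted: λ_1 = 9,  λ_2 = 6,  λ_3 = 5  (check: sum = 20 = tr ✓).

Step 4 — unit eigenvector for λ_1 = 9: v spans the null space of (Sigma - λ_1 I), whose rows are
  r_1 = (-3, 1, 1),  r_2 = (1, -3, 1),  r_3 = (1, 1, -1).
  v is orthogonal to every row, so take v ∝ r_1 × r_2 = ((1)·(1) - (1)·(-3), (1)·(1) - (-3)·(1), (-3)·(-3) - (1)·(1)) = (4, 4, 8).
  Rescale (divide by 4): u = (1, 1, 2).
  ||u|| = √((1)² + (1)² + (2)²) = √(6) ≈ 2.4495,  v_1 = u/||u|| ≈ (0.4082, 0.4082, 0.8165) (||v_1|| = 1).

λ_1 = 9,  λ_2 = 6,  λ_3 = 5;  v_1 ≈ (0.4082, 0.4082, 0.8165)


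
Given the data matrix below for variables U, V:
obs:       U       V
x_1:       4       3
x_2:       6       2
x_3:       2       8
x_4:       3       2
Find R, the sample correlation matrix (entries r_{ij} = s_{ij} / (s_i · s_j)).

Step 1 — column means:
  mean(U) = (4 + 6 + 2 + 3) / 4 = 15/4 = 3.75
  mean(V) = (3 + 2 + 8 + 2) / 4 = 15/4 = 3.75

Step 2 — sample variances and covariances s[i,j] = (1/(n-1)) · Σ_k (x_{k,i} - mean_i) · (x_{k,j} - mean_j), with n-1 = 3:
  s[U,U] = ((0.25)·(0.25) + (2.25)·(2.25) + (-1.75)·(-1.75) + (-0.75)·(-0.75)) / 3 = 8.75/3 = 2.9167
  s[U,V] = ((0.25)·(-0.75) + (2.25)·(-1.75) + (-1.75)·(4.25) + (-0.75)·(-1.75)) / 3 = -10.25/3 = -3.4167
  s[V,V] = ((-0.75)·(-0.75) + (-1.75)·(-1.75) + (4.25)·(4.25) + (-1.75)·(-1.75)) / 3 = 24.75/3 = 8.25
  Sample standard deviations s_i = √(s[i,i]):
  s(U) = √(2.9167) = 1.7078
  s(V) = √(8.25) = 2.8723

Step 3 — r_{ij} = s_{ij} / (s_i · s_j):
  r[U,U] = 1 (diagonal).
  r[U,V] = -3.4167 / (1.7078 · 2.8723) = -3.4167 / 4.9054 = -0.6965
  r[V,V] = 1 (diagonal).

R is symmetric with unit diagonal. Assembling:

R = [[1, -0.6965],
 [-0.6965, 1]]


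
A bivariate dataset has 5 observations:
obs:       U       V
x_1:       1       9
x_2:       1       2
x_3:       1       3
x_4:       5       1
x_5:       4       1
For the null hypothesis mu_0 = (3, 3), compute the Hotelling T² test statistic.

Step 1 — sample mean vector:
  mean(U) = (1 + 1 + 1 + 5 + 4) / 5 = 12/5 = 2.4
  mean(V) = (9 + 2 + 3 + 1 + 1) / 5 = 16/5 = 3.2
  x̄ = (2.4, 3.2),  deviation x̄ - mu_0 = (2.4, 3.2) - (3, 3) = (-0.6, 0.2).

Step 2 — sample covariance matrix, S[i,j] = (1/(n-1)) · Σ_k (x_{k,i} - mean_i) · (x_{k,j} - mean_j), divisor n-1 = 4:
  S[U,U] = ((-1.4)·(-1.4) + (-1.4)·(-1.4) + (-1.4)·(-1.4) + (2.6)·(2.6) + (1.6)·(1.6)) / 4 = 15.2/4 = 3.8
  S[U,V] = ((-1.4)·(5.8) + (-1.4)·(-1.2) + (-1.4)·(-0.2) + (2.6)·(-2.2) + (1.6)·(-2.2)) / 4 = -15.4/4 = -3.85
  S[V,V] = ((5.8)·(5.8) + (-1.2)·(-1.2) + (-0.2)·(-0.2) + (-2.2)·(-2.2) + (-2.2)·(-2.2)) / 4 = 44.8/4 = 11.2
  S = [[3.8, -3.85],
 [-3.85, 11.2]].

Step 3 — invert S. det(S) = 3.8·11.2 - (-3.85)² = 27.7375.
  S^{-1} = (1/det) · [[d, -b], [-b, a]] = [[0.4038, 0.1388],
 [0.1388, 0.137]].

Step 4 — quadratic form (x̄ - mu_0)^T · S^{-1} · (x̄ - mu_0):
  S^{-1} · (x̄ - mu_0) = (-0.2145, -0.0559),
  (x̄ - mu_0)^T · [...] = (-0.6)·(-0.2145) + (0.2)·(-0.0559) = 0.1175.

Step 5 — scale by n: T² = 5 · 0.1175 = 0.5877.

T² ≈ 0.5877


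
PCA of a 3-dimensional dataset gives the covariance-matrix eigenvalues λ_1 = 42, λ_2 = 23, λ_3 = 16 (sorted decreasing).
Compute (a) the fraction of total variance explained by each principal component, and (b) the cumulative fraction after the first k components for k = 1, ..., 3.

Step 1 — total variance = trace(Sigma) = Σ λ_i = 42 + 23 + 16 = 81.

Step 2 — fraction explained by component i = λ_i / Σ λ:
  PC1: 42/81 = 0.5185
  PC2: 23/81 = 0.284
  PC3: 16/81 = 0.1975

Step 3 — cumulative fraction after k components = (λ_1 + ... + λ_k) / Σ λ:
  k = 1: 42/81 = 0.5185
  k = 2: (42 + 23)/81 = 65/81 = 0.8025
  k = 3: (42 + 23 + 16)/81 = 81/81 = 1

Summary (fraction, with percent):

explained: PC1 0.5185 (51.85%), PC2 0.284 (28.4%), PC3 0.1975 (19.75%);  cumulative: 0.5185, 0.8025, 1


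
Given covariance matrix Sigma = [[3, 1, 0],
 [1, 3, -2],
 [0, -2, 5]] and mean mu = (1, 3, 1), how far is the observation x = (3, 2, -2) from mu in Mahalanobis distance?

Step 1 — centre the observation: (x - mu) = (2, -1, -3).

Step 2 — invert Sigma (cofactor / det for 3×3, or solve directly):
  Sigma^{-1} = [[0.3929, -0.1786, -0.0714],
 [-0.1786, 0.5357, 0.2143],
 [-0.0714, 0.2143, 0.2857]].

Step 3 — form the quadratic (x - mu)^T · Sigma^{-1} · (x - mu):
  Sigma^{-1} · (x - mu) = (1.1786, -1.5357, -1.2143).
  (x - mu)^T · [Sigma^{-1} · (x - mu)] = (2)·(1.1786) + (-1)·(-1.5357) + (-3)·(-1.2143) = 7.5357.

Step 4 — take square root: d = √(7.5357) ≈ 2.7451.

d(x, mu) = √(7.5357) ≈ 2.7451


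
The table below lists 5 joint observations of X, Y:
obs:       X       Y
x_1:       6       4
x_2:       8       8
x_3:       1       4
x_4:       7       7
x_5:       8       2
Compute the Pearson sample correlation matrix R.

Step 1 — column means:
  mean(X) = (6 + 8 + 1 + 7 + 8) / 5 = 30/5 = 6
  mean(Y) = (4 + 8 + 4 + 7 + 2) / 5 = 25/5 = 5

Step 2 — sample variances and covariances s[i,j] = (1/(n-1)) · Σ_k (x_{k,i} - mean_i) · (x_{k,j} - mean_j), with n-1 = 4:
  s[X,X] = ((0)·(0) + (2)·(2) + (-5)·(-5) + (1)·(1) + (2)·(2)) / 4 = 34/4 = 8.5
  s[X,Y] = ((0)·(-1) + (2)·(3) + (-5)·(-1) + (1)·(2) + (2)·(-3)) / 4 = 7/4 = 1.75
  s[Y,Y] = ((-1)·(-1) + (3)·(3) + (-1)·(-1) + (2)·(2) + (-3)·(-3)) / 4 = 24/4 = 6
  Sample standard deviations s_i = √(s[i,i]):
  s(X) = √(8.5) = 2.9155
  s(Y) = √(6) = 2.4495

Step 3 — r_{ij} = s_{ij} / (s_i · s_j):
  r[X,X] = 1 (diagonal).
  r[X,Y] = 1.75 / (2.9155 · 2.4495) = 1.75 / 7.1414 = 0.245
  r[Y,Y] = 1 (diagonal).

R is symmetric with unit diagonal. Assembling:

R = [[1, 0.245],
 [0.245, 1]]


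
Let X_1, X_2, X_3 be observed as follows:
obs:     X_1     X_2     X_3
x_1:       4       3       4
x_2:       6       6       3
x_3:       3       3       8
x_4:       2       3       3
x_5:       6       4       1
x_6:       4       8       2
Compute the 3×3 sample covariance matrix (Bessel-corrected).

Step 1 — column means:
  mean(X_1) = (4 + 6 + 3 + 2 + 6 + 4) / 6 = 25/6 = 4.1667
  mean(X_2) = (3 + 6 + 3 + 3 + 4 + 8) / 6 = 27/6 = 4.5
  mean(X_3) = (4 + 3 + 8 + 3 + 1 + 2) / 6 = 21/6 = 3.5

Step 2 — sample covariance S[i,j] = (1/(n-1)) · Σ_k (x_{k,i} - mean_i) · (x_{k,j} - mean_j), with n-1 = 5.
  S[X_1,X_1] = ((-0.1667)·(-0.1667) + (1.8333)·(1.8333) + (-1.1667)·(-1.1667) + (-2.1667)·(-2.1667) + (1.8333)·(1.8333) + (-0.1667)·(-0.1667)) / 5 = 12.8333/5 = 2.5667
  S[X_1,X_2] = ((-0.1667)·(-1.5) + (1.8333)·(1.5) + (-1.1667)·(-1.5) + (-2.1667)·(-1.5) + (1.8333)·(-0.5) + (-0.1667)·(3.5)) / 5 = 6.5/5 = 1.3
  S[X_1,X_3] = ((-0.1667)·(0.5) + (1.8333)·(-0.5) + (-1.1667)·(4.5) + (-2.1667)·(-0.5) + (1.8333)·(-2.5) + (-0.1667)·(-1.5)) / 5 = -9.5/5 = -1.9
  S[X_2,X_2] = ((-1.5)·(-1.5) + (1.5)·(1.5) + (-1.5)·(-1.5) + (-1.5)·(-1.5) + (-0.5)·(-0.5) + (3.5)·(3.5)) / 5 = 21.5/5 = 4.3
  S[X_2,X_3] = ((-1.5)·(0.5) + (1.5)·(-0.5) + (-1.5)·(4.5) + (-1.5)·(-0.5) + (-0.5)·(-2.5) + (3.5)·(-1.5)) / 5 = -11.5/5 = -2.3
  S[X_3,X_3] = ((0.5)·(0.5) + (-0.5)·(-0.5) + (4.5)·(4.5) + (-0.5)·(-0.5) + (-2.5)·(-2.5) + (-1.5)·(-1.5)) / 5 = 29.5/5 = 5.9

S is symmetric (S[j,i] = S[i,j]). Assembling:

S = [[2.5667, 1.3, -1.9],
 [1.3, 4.3, -2.3],
 [-1.9, -2.3, 5.9]]


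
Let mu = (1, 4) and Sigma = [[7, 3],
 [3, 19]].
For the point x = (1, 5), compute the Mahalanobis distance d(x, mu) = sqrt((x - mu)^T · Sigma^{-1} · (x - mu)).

Step 1 — centre the observation: (x - mu) = (0, 1).

Step 2 — invert Sigma. det(Sigma) = 7·19 - (3)² = 124.
  Sigma^{-1} = (1/det) · [[d, -b], [-b, a]] = [[0.1532, -0.0242],
 [-0.0242, 0.0565]].

Step 3 — form the quadratic (x - mu)^T · Sigma^{-1} · (x - mu):
  Sigma^{-1} · (x - mu) = (-0.0242, 0.0565).
  (x - mu)^T · [Sigma^{-1} · (x - mu)] = (0)·(-0.0242) + (1)·(0.0565) = 0.0565.

Step 4 — take square root: d = √(0.0565) ≈ 0.2376.

d(x, mu) = √(0.0565) ≈ 0.2376


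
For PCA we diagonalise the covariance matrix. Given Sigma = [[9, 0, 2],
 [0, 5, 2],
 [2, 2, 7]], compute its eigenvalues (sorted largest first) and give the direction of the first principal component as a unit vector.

Step 1 — characteristic polynomial p(λ) = det(λI - Sigma) = λ³ - tr·λ² + c_1·λ - det, where tr = trace, c_1 = sum of the principal 2×2 minors, det = det(Sigma):
  tr = 9 + 5 + 7 = 21,
  c_1 = (9·5 - (0)²) + (9·7 - (2)²) + (5·7 - (2)²) = 45 + 59 + 31 = 135,
  det = 9·(5·7 - (2)²) - (0)·((0)·7 - (2)·(2)) + (2)·((0)·(2) - 5·(2)) = 9·(31) - (0)·(-4) + (2)·(-10) = 259.
  So p(λ) = λ³ - 21λ² + 135λ - 259.
Step 2 — look for an integer root (rational root theorem: any rational root is an integer divisor of 259). Testing λ = 7:
  p(7) = 343 - 1029 + 945 - 259 = 0  ✓
  Dividing out (λ - 7): p(λ) = (λ - 7)(λ² - 14λ + 37).
Step 3 — remaining eigenvalues from the quadratic λ² - 14λ + 37 = 0:
  Δ = 14² - 4·37 = 196 - 148 = 48,  λ = (14 ± √48)/2 = (14 ± 6.9282)/2 ≈ 10.4641 or 3.5359.
  Sorted: λ_1 = 10.4641,  λ_2 = 7,  λ_3 = 3.5359  (check: sum = 21 = tr ✓).

Step 4 — unit eigenvector for λ_1 ≈ 10.4641: v spans the null space of (Sigma - λ_1 I), whose rows are
  r_1 = (-1.4641, 0, 2),  r_2 = (0, -5.4641, 2),  r_3 = (2, 2, -3.4641).
  v is orthogonal to every row, so take v ∝ r_1 × r_2 = ((0)·(2) - (2)·(-5.4641), (2)·(0) - (-1.4641)·(2), (-1.4641)·(-5.4641) - (0)·(0)) ≈ (10.9282, 2.9282, 8).
  Let u = (10.9282, 2.9282, 8).
  ||u|| = √((10.9282)² + (2.9282)² + (8)²) = √(192) ≈ 13.8564,  v_1 = u/||u|| ≈ (0.7887, 0.2113, 0.5774) (||v_1|| = 1).

λ_1 = 10.4641,  λ_2 = 7,  λ_3 = 3.5359;  v_1 ≈ (0.7887, 0.2113, 0.5774)


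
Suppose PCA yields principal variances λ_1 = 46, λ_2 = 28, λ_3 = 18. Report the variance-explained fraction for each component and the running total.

Step 1 — total variance = trace(Sigma) = Σ λ_i = 46 + 28 + 18 = 92.

Step 2 — fraction explained by component i = λ_i / Σ λ:
  PC1: 46/92 = 0.5
  PC2: 28/92 = 0.3043
  PC3: 18/92 = 0.1957

Step 3 — cumulative fraction after k components = (λ_1 + ... + λ_k) / Σ λ:
  k = 1: 46/92 = 0.5
  k = 2: (46 + 28)/92 = 74/92 = 0.8043
  k = 3: (46 + 28 + 18)/92 = 92/92 = 1

Summary (fraction, with percent):

explained: PC1 0.5 (50%), PC2 0.3043 (30.43%), PC3 0.1957 (19.57%);  cumulative: 0.5, 0.8043, 1


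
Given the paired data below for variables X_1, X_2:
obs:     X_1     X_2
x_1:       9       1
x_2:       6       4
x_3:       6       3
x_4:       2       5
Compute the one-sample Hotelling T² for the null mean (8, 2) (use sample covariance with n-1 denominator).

Step 1 — sample mean vector:
  mean(X_1) = (9 + 6 + 6 + 2) / 4 = 23/4 = 5.75
  mean(X_2) = (1 + 4 + 3 + 5) / 4 = 13/4 = 3.25
  x̄ = (5.75, 3.25),  deviation x̄ - mu_0 = (5.75, 3.25) - (8, 2) = (-2.25, 1.25).

Step 2 — sample covariance matrix, S[i,j] = (1/(n-1)) · Σ_k (x_{k,i} - mean_i) · (x_{k,j} - mean_j), divisor n-1 = 3:
  S[X_1,X_1] = ((3.25)·(3.25) + (0.25)·(0.25) + (0.25)·(0.25) + (-3.75)·(-3.75)) / 3 = 24.75/3 = 8.25
  S[X_1,X_2] = ((3.25)·(-2.25) + (0.25)·(0.75) + (0.25)·(-0.25) + (-3.75)·(1.75)) / 3 = -13.75/3 = -4.5833
  S[X_2,X_2] = ((-2.25)·(-2.25) + (0.75)·(0.75) + (-0.25)·(-0.25) + (1.75)·(1.75)) / 3 = 8.75/3 = 2.9167
  S = [[8.25, -4.5833],
 [-4.5833, 2.9167]].

Step 3 — invert S. det(S) = 8.25·2.9167 - (-4.5833)² = 3.0556.
  S^{-1} = (1/det) · [[d, -b], [-b, a]] = [[0.9545, 1.5],
 [1.5, 2.7]].

Step 4 — quadratic form (x̄ - mu_0)^T · S^{-1} · (x̄ - mu_0):
  S^{-1} · (x̄ - mu_0) = (-0.2727, 0),
  (x̄ - mu_0)^T · [...] = (-2.25)·(-0.2727) + (1.25)·(0) = 0.6136.

Step 5 — scale by n: T² = 4 · 0.6136 = 2.4545.

T² ≈ 2.4545


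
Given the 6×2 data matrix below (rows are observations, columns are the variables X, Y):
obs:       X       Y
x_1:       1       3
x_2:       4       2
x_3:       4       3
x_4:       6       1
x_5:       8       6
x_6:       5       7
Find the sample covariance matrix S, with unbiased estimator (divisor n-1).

Step 1 — column means:
  mean(X) = (1 + 4 + 4 + 6 + 8 + 5) / 6 = 28/6 = 4.6667
  mean(Y) = (3 + 2 + 3 + 1 + 6 + 7) / 6 = 22/6 = 3.6667

Step 2 — sample covariance S[i,j] = (1/(n-1)) · Σ_k (x_{k,i} - mean_i) · (x_{k,j} - mean_j), with n-1 = 5.
  S[X,X] = ((-3.6667)·(-3.6667) + (-0.6667)·(-0.6667) + (-0.6667)·(-0.6667) + (1.3333)·(1.3333) + (3.3333)·(3.3333) + (0.3333)·(0.3333)) / 5 = 27.3333/5 = 5.4667
  S[X,Y] = ((-3.6667)·(-0.6667) + (-0.6667)·(-1.6667) + (-0.6667)·(-0.6667) + (1.3333)·(-2.6667) + (3.3333)·(2.3333) + (0.3333)·(3.3333)) / 5 = 9.3333/5 = 1.8667
  S[Y,Y] = ((-0.6667)·(-0.6667) + (-1.6667)·(-1.6667) + (-0.6667)·(-0.6667) + (-2.6667)·(-2.6667) + (2.3333)·(2.3333) + (3.3333)·(3.3333)) / 5 = 27.3333/5 = 5.4667

S is symmetric (S[j,i] = S[i,j]). Assembling:

S = [[5.4667, 1.8667],
 [1.8667, 5.4667]]


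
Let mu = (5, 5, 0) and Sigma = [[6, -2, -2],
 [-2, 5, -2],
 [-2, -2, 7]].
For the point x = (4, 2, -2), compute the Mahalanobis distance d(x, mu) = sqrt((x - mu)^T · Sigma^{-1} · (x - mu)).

Step 1 — centre the observation: (x - mu) = (-1, -3, -2).

Step 2 — invert Sigma (cofactor / det for 3×3, or solve directly):
  Sigma^{-1} = [[0.2541, 0.1475, 0.1148],
 [0.1475, 0.3115, 0.1311],
 [0.1148, 0.1311, 0.2131]].

Step 3 — form the quadratic (x - mu)^T · Sigma^{-1} · (x - mu):
  Sigma^{-1} · (x - mu) = (-0.9262, -1.3443, -0.9344).
  (x - mu)^T · [Sigma^{-1} · (x - mu)] = (-1)·(-0.9262) + (-3)·(-1.3443) + (-2)·(-0.9344) = 6.8279.

Step 4 — take square root: d = √(6.8279) ≈ 2.613.

d(x, mu) = √(6.8279) ≈ 2.613


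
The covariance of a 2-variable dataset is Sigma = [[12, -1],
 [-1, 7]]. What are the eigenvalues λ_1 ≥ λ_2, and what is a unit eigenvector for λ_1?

Step 1 — characteristic polynomial of 2×2 Sigma:
  det(Sigma - λI) = λ² - trace · λ + det = 0.
  trace = 12 + 7 = 19, det = 12·7 - (-1)² = 83.
Step 2 — discriminant:
  Δ = trace² - 4·det = 361 - 332 = 29.
Step 3 — eigenvalues:
  λ = (trace ± √Δ)/2 = (19 ± 5.3852)/2,
  λ_1 = 12.1926,  λ_2 = 6.8074.

Step 4 — unit eigenvector for λ_1: solve (Sigma - λ_1 I)v = 0. First row:
  (12 - 12.1926)·v_x + (-1)·v_y = 0, i.e. (-0.1926)·v_x + (-1)·v_y = 0,
  so v ∝ (b, λ_1 - a) = (-1, 0.1926); multiply by -1 so the first entry is positive: u = (1, -0.1926).
  ||u|| = √((1)² + (-0.1926)²) = √(1.0371) ≈ 1.0184,
  v_1 = u/||u|| ≈ (0.982, -0.1891) (||v_1|| = 1).

λ_1 = 12.1926,  λ_2 = 6.8074;  v_1 ≈ (0.982, -0.1891)


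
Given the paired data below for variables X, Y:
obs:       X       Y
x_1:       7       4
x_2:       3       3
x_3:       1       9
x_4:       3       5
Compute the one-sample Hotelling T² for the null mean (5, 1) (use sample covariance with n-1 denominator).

Step 1 — sample mean vector:
  mean(X) = (7 + 3 + 1 + 3) / 4 = 14/4 = 3.5
  mean(Y) = (4 + 3 + 9 + 5) / 4 = 21/4 = 5.25
  x̄ = (3.5, 5.25),  deviation x̄ - mu_0 = (3.5, 5.25) - (5, 1) = (-1.5, 4.25).

Step 2 — sample covariance matrix, S[i,j] = (1/(n-1)) · Σ_k (x_{k,i} - mean_i) · (x_{k,j} - mean_j), divisor n-1 = 3:
  S[X,X] = ((3.5)·(3.5) + (-0.5)·(-0.5) + (-2.5)·(-2.5) + (-0.5)·(-0.5)) / 3 = 19/3 = 6.3333
  S[X,Y] = ((3.5)·(-1.25) + (-0.5)·(-2.25) + (-2.5)·(3.75) + (-0.5)·(-0.25)) / 3 = -12.5/3 = -4.1667
  S[Y,Y] = ((-1.25)·(-1.25) + (-2.25)·(-2.25) + (3.75)·(3.75) + (-0.25)·(-0.25)) / 3 = 20.75/3 = 6.9167
  S = [[6.3333, -4.1667],
 [-4.1667, 6.9167]].

Step 3 — invert S. det(S) = 6.3333·6.9167 - (-4.1667)² = 26.4444.
  S^{-1} = (1/det) · [[d, -b], [-b, a]] = [[0.2616, 0.1576],
 [0.1576, 0.2395]].

Step 4 — quadratic form (x̄ - mu_0)^T · S^{-1} · (x̄ - mu_0):
  S^{-1} · (x̄ - mu_0) = (0.2773, 0.7815),
  (x̄ - mu_0)^T · [...] = (-1.5)·(0.2773) + (4.25)·(0.7815) = 2.9055.

Step 5 — scale by n: T² = 4 · 2.9055 = 11.6218.

T² ≈ 11.6218


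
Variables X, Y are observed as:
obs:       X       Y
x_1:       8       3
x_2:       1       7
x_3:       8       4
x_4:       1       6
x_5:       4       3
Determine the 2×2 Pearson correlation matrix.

Step 1 — column means:
  mean(X) = (8 + 1 + 8 + 1 + 4) / 5 = 22/5 = 4.4
  mean(Y) = (3 + 7 + 4 + 6 + 3) / 5 = 23/5 = 4.6

Step 2 — sample variances and covariances s[i,j] = (1/(n-1)) · Σ_k (x_{k,i} - mean_i) · (x_{k,j} - mean_j), with n-1 = 4:
  s[X,X] = ((3.6)·(3.6) + (-3.4)·(-3.4) + (3.6)·(3.6) + (-3.4)·(-3.4) + (-0.4)·(-0.4)) / 4 = 49.2/4 = 12.3
  s[X,Y] = ((3.6)·(-1.6) + (-3.4)·(2.4) + (3.6)·(-0.6) + (-3.4)·(1.4) + (-0.4)·(-1.6)) / 4 = -20.2/4 = -5.05
  s[Y,Y] = ((-1.6)·(-1.6) + (2.4)·(2.4) + (-0.6)·(-0.6) + (1.4)·(1.4) + (-1.6)·(-1.6)) / 4 = 13.2/4 = 3.3
  Sample standard deviations s_i = √(s[i,i]):
  s(X) = √(12.3) = 3.5071
  s(Y) = √(3.3) = 1.8166

Step 3 — r_{ij} = s_{ij} / (s_i · s_j):
  r[X,X] = 1 (diagonal).
  r[X,Y] = -5.05 / (3.5071 · 1.8166) = -5.05 / 6.371 = -0.7927
  r[Y,Y] = 1 (diagonal).

R is symmetric with unit diagonal. Assembling:

R = [[1, -0.7927],
 [-0.7927, 1]]


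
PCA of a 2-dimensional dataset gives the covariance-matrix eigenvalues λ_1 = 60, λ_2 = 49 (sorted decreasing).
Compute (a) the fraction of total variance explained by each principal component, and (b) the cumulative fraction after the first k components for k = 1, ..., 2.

Step 1 — total variance = trace(Sigma) = Σ λ_i = 60 + 49 = 109.

Step 2 — fraction explained by component i = λ_i / Σ λ:
  PC1: 60/109 = 0.5505
  PC2: 49/109 = 0.4495

Step 3 — cumulative fraction after k components = (λ_1 + ... + λ_k) / Σ λ:
  k = 1: 60/109 = 0.5505
  k = 2: (60 + 49)/109 = 109/109 = 1

Summary (fraction, with percent):

explained: PC1 0.5505 (55.05%), PC2 0.4495 (44.95%);  cumulative: 0.5505, 1


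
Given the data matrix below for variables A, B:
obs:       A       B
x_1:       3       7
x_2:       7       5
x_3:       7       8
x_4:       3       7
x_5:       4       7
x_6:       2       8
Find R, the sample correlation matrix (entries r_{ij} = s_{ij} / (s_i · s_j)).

Step 1 — column means:
  mean(A) = (3 + 7 + 7 + 3 + 4 + 2) / 6 = 26/6 = 4.3333
  mean(B) = (7 + 5 + 8 + 7 + 7 + 8) / 6 = 42/6 = 7

Step 2 — sample variances and covariances s[i,j] = (1/(n-1)) · Σ_k (x_{k,i} - mean_i) · (x_{k,j} - mean_j), with n-1 = 5:
  s[A,A] = ((-1.3333)·(-1.3333) + (2.6667)·(2.6667) + (2.6667)·(2.6667) + (-1.3333)·(-1.3333) + (-0.3333)·(-0.3333) + (-2.3333)·(-2.3333)) / 5 = 23.3333/5 = 4.6667
  s[A,B] = ((-1.3333)·(0) + (2.6667)·(-2) + (2.6667)·(1) + (-1.3333)·(0) + (-0.3333)·(0) + (-2.3333)·(1)) / 5 = -5/5 = -1
  s[B,B] = ((0)·(0) + (-2)·(-2) + (1)·(1) + (0)·(0) + (0)·(0) + (1)·(1)) / 5 = 6/5 = 1.2
  Sample standard deviations s_i = √(s[i,i]):
  s(A) = √(4.6667) = 2.1602
  s(B) = √(1.2) = 1.0954

Step 3 — r_{ij} = s_{ij} / (s_i · s_j):
  r[A,A] = 1 (diagonal).
  r[A,B] = -1 / (2.1602 · 1.0954) = -1 / 2.3664 = -0.4226
  r[B,B] = 1 (diagonal).

R is symmetric with unit diagonal. Assembling:

R = [[1, -0.4226],
 [-0.4226, 1]]


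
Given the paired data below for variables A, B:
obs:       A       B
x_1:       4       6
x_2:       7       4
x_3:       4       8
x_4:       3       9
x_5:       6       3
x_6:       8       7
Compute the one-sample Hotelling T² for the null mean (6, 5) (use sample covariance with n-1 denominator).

Step 1 — sample mean vector:
  mean(A) = (4 + 7 + 4 + 3 + 6 + 8) / 6 = 32/6 = 5.3333
  mean(B) = (6 + 4 + 8 + 9 + 3 + 7) / 6 = 37/6 = 6.1667
  x̄ = (5.3333, 6.1667),  deviation x̄ - mu_0 = (5.3333, 6.1667) - (6, 5) = (-0.6667, 1.1667).

Step 2 — sample covariance matrix, S[i,j] = (1/(n-1)) · Σ_k (x_{k,i} - mean_i) · (x_{k,j} - mean_j), divisor n-1 = 5:
  S[A,A] = ((-1.3333)·(-1.3333) + (1.6667)·(1.6667) + (-1.3333)·(-1.3333) + (-2.3333)·(-2.3333) + (0.6667)·(0.6667) + (2.6667)·(2.6667)) / 5 = 19.3333/5 = 3.8667
  S[A,B] = ((-1.3333)·(-0.1667) + (1.6667)·(-2.1667) + (-1.3333)·(1.8333) + (-2.3333)·(2.8333) + (0.6667)·(-3.1667) + (2.6667)·(0.8333)) / 5 = -12.3333/5 = -2.4667
  S[B,B] = ((-0.1667)·(-0.1667) + (-2.1667)·(-2.1667) + (1.8333)·(1.8333) + (2.8333)·(2.8333) + (-3.1667)·(-3.1667) + (0.8333)·(0.8333)) / 5 = 26.8333/5 = 5.3667
  S = [[3.8667, -2.4667],
 [-2.4667, 5.3667]].

Step 3 — invert S. det(S) = 3.8667·5.3667 - (-2.4667)² = 14.6667.
  S^{-1} = (1/det) · [[d, -b], [-b, a]] = [[0.3659, 0.1682],
 [0.1682, 0.2636]].

Step 4 — quadratic form (x̄ - mu_0)^T · S^{-1} · (x̄ - mu_0):
  S^{-1} · (x̄ - mu_0) = (-0.0477, 0.1955),
  (x̄ - mu_0)^T · [...] = (-0.6667)·(-0.0477) + (1.1667)·(0.1955) = 0.2598.

Step 5 — scale by n: T² = 6 · 0.2598 = 1.5591.

T² ≈ 1.5591


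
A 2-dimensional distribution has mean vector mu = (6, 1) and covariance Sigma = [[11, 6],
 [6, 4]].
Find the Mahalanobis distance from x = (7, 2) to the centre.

Step 1 — centre the observation: (x - mu) = (1, 1).

Step 2 — invert Sigma. det(Sigma) = 11·4 - (6)² = 8.
  Sigma^{-1} = (1/det) · [[d, -b], [-b, a]] = [[0.5, -0.75],
 [-0.75, 1.375]].

Step 3 — form the quadratic (x - mu)^T · Sigma^{-1} · (x - mu):
  Sigma^{-1} · (x - mu) = (-0.25, 0.625).
  (x - mu)^T · [Sigma^{-1} · (x - mu)] = (1)·(-0.25) + (1)·(0.625) = 0.375.

Step 4 — take square root: d = √(0.375) ≈ 0.6124.

d(x, mu) = √(0.375) ≈ 0.6124


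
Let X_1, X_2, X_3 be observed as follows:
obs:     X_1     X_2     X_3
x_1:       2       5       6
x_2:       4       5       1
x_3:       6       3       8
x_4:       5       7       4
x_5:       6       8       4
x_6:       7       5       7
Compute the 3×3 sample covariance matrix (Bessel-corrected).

Step 1 — column means:
  mean(X_1) = (2 + 4 + 6 + 5 + 6 + 7) / 6 = 30/6 = 5
  mean(X_2) = (5 + 5 + 3 + 7 + 8 + 5) / 6 = 33/6 = 5.5
  mean(X_3) = (6 + 1 + 8 + 4 + 4 + 7) / 6 = 30/6 = 5

Step 2 — sample covariance S[i,j] = (1/(n-1)) · Σ_k (x_{k,i} - mean_i) · (x_{k,j} - mean_j), with n-1 = 5.
  S[X_1,X_1] = ((-3)·(-3) + (-1)·(-1) + (1)·(1) + (0)·(0) + (1)·(1) + (2)·(2)) / 5 = 16/5 = 3.2
  S[X_1,X_2] = ((-3)·(-0.5) + (-1)·(-0.5) + (1)·(-2.5) + (0)·(1.5) + (1)·(2.5) + (2)·(-0.5)) / 5 = 1/5 = 0.2
  S[X_1,X_3] = ((-3)·(1) + (-1)·(-4) + (1)·(3) + (0)·(-1) + (1)·(-1) + (2)·(2)) / 5 = 7/5 = 1.4
  S[X_2,X_2] = ((-0.5)·(-0.5) + (-0.5)·(-0.5) + (-2.5)·(-2.5) + (1.5)·(1.5) + (2.5)·(2.5) + (-0.5)·(-0.5)) / 5 = 15.5/5 = 3.1
  S[X_2,X_3] = ((-0.5)·(1) + (-0.5)·(-4) + (-2.5)·(3) + (1.5)·(-1) + (2.5)·(-1) + (-0.5)·(2)) / 5 = -11/5 = -2.2
  S[X_3,X_3] = ((1)·(1) + (-4)·(-4) + (3)·(3) + (-1)·(-1) + (-1)·(-1) + (2)·(2)) / 5 = 32/5 = 6.4

S is symmetric (S[j,i] = S[i,j]). Assembling:

S = [[3.2, 0.2, 1.4],
 [0.2, 3.1, -2.2],
 [1.4, -2.2, 6.4]]


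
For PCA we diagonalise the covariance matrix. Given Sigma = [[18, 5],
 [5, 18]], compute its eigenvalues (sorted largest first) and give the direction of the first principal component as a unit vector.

Step 1 — characteristic polynomial of 2×2 Sigma:
  det(Sigma - λI) = λ² - trace · λ + det = 0.
  trace = 18 + 18 = 36, det = 18·18 - (5)² = 299.
Step 2 — discriminant:
  Δ = trace² - 4·det = 1296 - 1196 = 100.
Step 3 — eigenvalues:
  λ = (trace ± √Δ)/2 = (36 ± 10)/2,
  λ_1 = 23,  λ_2 = 13.

Step 4 — unit eigenvector for λ_1: solve (Sigma - λ_1 I)v = 0. First row:
  (18 - 23)·v_x + (5)·v_y = 0, i.e. (-5)·v_x + (5)·v_y = 0,
  so v ∝ (b, λ_1 - a) = (5, 5) = u.
  ||u|| = √((5)² + (5)²) = √(50) ≈ 7.0711,
  v_1 = u/||u|| ≈ (0.7071, 0.7071) (||v_1|| = 1).

λ_1 = 23,  λ_2 = 13;  v_1 ≈ (0.7071, 0.7071)


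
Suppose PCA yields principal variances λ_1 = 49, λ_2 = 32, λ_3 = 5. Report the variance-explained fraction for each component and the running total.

Step 1 — total variance = trace(Sigma) = Σ λ_i = 49 + 32 + 5 = 86.

Step 2 — fraction explained by component i = λ_i / Σ λ:
  PC1: 49/86 = 0.5698
  PC2: 32/86 = 0.3721
  PC3: 5/86 = 0.0581

Step 3 — cumulative fraction after k components = (λ_1 + ... + λ_k) / Σ λ:
  k = 1: 49/86 = 0.5698
  k = 2: (49 + 32)/86 = 81/86 = 0.9419
  k = 3: (49 + 32 + 5)/86 = 86/86 = 1

Summary (fraction, with percent):

explained: PC1 0.5698 (56.98%), PC2 0.3721 (37.21%), PC3 0.0581 (5.81%);  cumulative: 0.5698, 0.9419, 1


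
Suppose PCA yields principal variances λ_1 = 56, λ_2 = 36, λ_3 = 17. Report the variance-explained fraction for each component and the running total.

Step 1 — total variance = trace(Sigma) = Σ λ_i = 56 + 36 + 17 = 109.

Step 2 — fraction explained by component i = λ_i / Σ λ:
  PC1: 56/109 = 0.5138
  PC2: 36/109 = 0.3303
  PC3: 17/109 = 0.156

Step 3 — cumulative fraction after k components = (λ_1 + ... + λ_k) / Σ λ:
  k = 1: 56/109 = 0.5138
  k = 2: (56 + 36)/109 = 92/109 = 0.844
  k = 3: (56 + 36 + 17)/109 = 109/109 = 1

Summary (fraction, with percent):

explained: PC1 0.5138 (51.38%), PC2 0.3303 (33.03%), PC3 0.156 (15.6%);  cumulative: 0.5138, 0.844, 1


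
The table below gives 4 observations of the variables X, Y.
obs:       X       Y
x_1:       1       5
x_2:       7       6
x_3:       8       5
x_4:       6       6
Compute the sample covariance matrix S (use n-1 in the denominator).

Step 1 — column means:
  mean(X) = (1 + 7 + 8 + 6) / 4 = 22/4 = 5.5
  mean(Y) = (5 + 6 + 5 + 6) / 4 = 22/4 = 5.5

Step 2 — sample covariance S[i,j] = (1/(n-1)) · Σ_k (x_{k,i} - mean_i) · (x_{k,j} - mean_j), with n-1 = 3.
  S[X,X] = ((-4.5)·(-4.5) + (1.5)·(1.5) + (2.5)·(2.5) + (0.5)·(0.5)) / 3 = 29/3 = 9.6667
  S[X,Y] = ((-4.5)·(-0.5) + (1.5)·(0.5) + (2.5)·(-0.5) + (0.5)·(0.5)) / 3 = 2/3 = 0.6667
  S[Y,Y] = ((-0.5)·(-0.5) + (0.5)·(0.5) + (-0.5)·(-0.5) + (0.5)·(0.5)) / 3 = 1/3 = 0.3333

S is symmetric (S[j,i] = S[i,j]). Assembling:

S = [[9.6667, 0.6667],
 [0.6667, 0.3333]]


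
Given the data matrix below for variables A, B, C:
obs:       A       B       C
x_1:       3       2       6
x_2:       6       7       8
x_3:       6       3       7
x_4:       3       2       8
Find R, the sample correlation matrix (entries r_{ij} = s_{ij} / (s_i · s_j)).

Step 1 — column means:
  mean(A) = (3 + 6 + 6 + 3) / 4 = 18/4 = 4.5
  mean(B) = (2 + 7 + 3 + 2) / 4 = 14/4 = 3.5
  mean(C) = (6 + 8 + 7 + 8) / 4 = 29/4 = 7.25

Step 2 — sample variances and covariances s[i,j] = (1/(n-1)) · Σ_k (x_{k,i} - mean_i) · (x_{k,j} - mean_j), with n-1 = 3:
  s[A,A] = ((-1.5)·(-1.5) + (1.5)·(1.5) + (1.5)·(1.5) + (-1.5)·(-1.5)) / 3 = 9/3 = 3
  s[A,B] = ((-1.5)·(-1.5) + (1.5)·(3.5) + (1.5)·(-0.5) + (-1.5)·(-1.5)) / 3 = 9/3 = 3
  s[A,C] = ((-1.5)·(-1.25) + (1.5)·(0.75) + (1.5)·(-0.25) + (-1.5)·(0.75)) / 3 = 1.5/3 = 0.5
  s[B,B] = ((-1.5)·(-1.5) + (3.5)·(3.5) + (-0.5)·(-0.5) + (-1.5)·(-1.5)) / 3 = 17/3 = 5.6667
  s[B,C] = ((-1.5)·(-1.25) + (3.5)·(0.75) + (-0.5)·(-0.25) + (-1.5)·(0.75)) / 3 = 3.5/3 = 1.1667
  s[C,C] = ((-1.25)·(-1.25) + (0.75)·(0.75) + (-0.25)·(-0.25) + (0.75)·(0.75)) / 3 = 2.75/3 = 0.9167
  Sample standard deviations s_i = √(s[i,i]):
  s(A) = √(3) = 1.7321
  s(B) = √(5.6667) = 2.3805
  s(C) = √(0.9167) = 0.9574

Step 3 — r_{ij} = s_{ij} / (s_i · s_j):
  r[A,A] = 1 (diagonal).
  r[A,B] = 3 / (1.7321 · 2.3805) = 3 / 4.1231 = 0.7276
  r[A,C] = 0.5 / (1.7321 · 0.9574) = 0.5 / 1.6583 = 0.3015
  r[B,B] = 1 (diagonal).
  r[B,C] = 1.1667 / (2.3805 · 0.9574) = 1.1667 / 2.2791 = 0.5119
  r[C,C] = 1 (diagonal).

R is symmetric with unit diagonal. Assembling:

R = [[1, 0.7276, 0.3015],
 [0.7276, 1, 0.5119],
 [0.3015, 0.5119, 1]]


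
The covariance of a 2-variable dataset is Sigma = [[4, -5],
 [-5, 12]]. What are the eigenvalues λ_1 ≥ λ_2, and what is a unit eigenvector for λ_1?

Step 1 — characteristic polynomial of 2×2 Sigma:
  det(Sigma - λI) = λ² - trace · λ + det = 0.
  trace = 4 + 12 = 16, det = 4·12 - (-5)² = 23.
Step 2 — discriminant:
  Δ = trace² - 4·det = 256 - 92 = 164.
Step 3 — eigenvalues:
  λ = (trace ± √Δ)/2 = (16 ± 12.8062)/2,
  λ_1 = 14.4031,  λ_2 = 1.5969.

Step 4 — unit eigenvector for λ_1: solve (Sigma - λ_1 I)v = 0. First row:
  (4 - 14.4031)·v_x + (-5)·v_y = 0, i.e. (-10.4031)·v_x + (-5)·v_y = 0,
  so v ∝ (b, λ_1 - a) = (-5, 10.4031); multiply by -1 so the first entry is positive: u = (5, -10.4031).
  ||u|| = √((5)² + (-10.4031)²) = √(133.225) ≈ 11.5423,
  v_1 = u/||u|| ≈ (0.4332, -0.9013) (||v_1|| = 1).

λ_1 = 14.4031,  λ_2 = 1.5969;  v_1 ≈ (0.4332, -0.9013)


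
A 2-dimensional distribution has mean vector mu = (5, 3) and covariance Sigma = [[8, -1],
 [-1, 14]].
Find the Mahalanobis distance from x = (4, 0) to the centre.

Step 1 — centre the observation: (x - mu) = (-1, -3).

Step 2 — invert Sigma. det(Sigma) = 8·14 - (-1)² = 111.
  Sigma^{-1} = (1/det) · [[d, -b], [-b, a]] = [[0.1261, 0.009],
 [0.009, 0.0721]].

Step 3 — form the quadratic (x - mu)^T · Sigma^{-1} · (x - mu):
  Sigma^{-1} · (x - mu) = (-0.1532, -0.2252).
  (x - mu)^T · [Sigma^{-1} · (x - mu)] = (-1)·(-0.1532) + (-3)·(-0.2252) = 0.8288.

Step 4 — take square root: d = √(0.8288) ≈ 0.9104.

d(x, mu) = √(0.8288) ≈ 0.9104


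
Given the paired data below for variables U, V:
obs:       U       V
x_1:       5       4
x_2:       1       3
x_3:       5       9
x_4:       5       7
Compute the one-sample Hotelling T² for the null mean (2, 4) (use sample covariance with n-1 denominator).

Step 1 — sample mean vector:
  mean(U) = (5 + 1 + 5 + 5) / 4 = 16/4 = 4
  mean(V) = (4 + 3 + 9 + 7) / 4 = 23/4 = 5.75
  x̄ = (4, 5.75),  deviation x̄ - mu_0 = (4, 5.75) - (2, 4) = (2, 1.75).

Step 2 — sample covariance matrix, S[i,j] = (1/(n-1)) · Σ_k (x_{k,i} - mean_i) · (x_{k,j} - mean_j), divisor n-1 = 3:
  S[U,U] = ((1)·(1) + (-3)·(-3) + (1)·(1) + (1)·(1)) / 3 = 12/3 = 4
  S[U,V] = ((1)·(-1.75) + (-3)·(-2.75) + (1)·(3.25) + (1)·(1.25)) / 3 = 11/3 = 3.6667
  S[V,V] = ((-1.75)·(-1.75) + (-2.75)·(-2.75) + (3.25)·(3.25) + (1.25)·(1.25)) / 3 = 22.75/3 = 7.5833
  S = [[4, 3.6667],
 [3.6667, 7.5833]].

Step 3 — invert S. det(S) = 4·7.5833 - (3.6667)² = 16.8889.
  S^{-1} = (1/det) · [[d, -b], [-b, a]] = [[0.449, -0.2171],
 [-0.2171, 0.2368]].

Step 4 — quadratic form (x̄ - mu_0)^T · S^{-1} · (x̄ - mu_0):
  S^{-1} · (x̄ - mu_0) = (0.5181, -0.0197),
  (x̄ - mu_0)^T · [...] = (2)·(0.5181) + (1.75)·(-0.0197) = 1.0016.

Step 5 — scale by n: T² = 4 · 1.0016 = 4.0066.

T² ≈ 4.0066


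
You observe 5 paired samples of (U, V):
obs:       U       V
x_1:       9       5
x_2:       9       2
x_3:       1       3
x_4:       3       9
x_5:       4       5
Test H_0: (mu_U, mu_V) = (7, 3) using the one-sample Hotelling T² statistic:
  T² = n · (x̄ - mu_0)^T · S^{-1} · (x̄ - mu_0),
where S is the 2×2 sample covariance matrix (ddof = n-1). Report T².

Step 1 — sample mean vector:
  mean(U) = (9 + 9 + 1 + 3 + 4) / 5 = 26/5 = 5.2
  mean(V) = (5 + 2 + 3 + 9 + 5) / 5 = 24/5 = 4.8
  x̄ = (5.2, 4.8),  deviation x̄ - mu_0 = (5.2, 4.8) - (7, 3) = (-1.8, 1.8).

Step 2 — sample covariance matrix, S[i,j] = (1/(n-1)) · Σ_k (x_{k,i} - mean_i) · (x_{k,j} - mean_j), divisor n-1 = 4:
  S[U,U] = ((3.8)·(3.8) + (3.8)·(3.8) + (-4.2)·(-4.2) + (-2.2)·(-2.2) + (-1.2)·(-1.2)) / 4 = 52.8/4 = 13.2
  S[U,V] = ((3.8)·(0.2) + (3.8)·(-2.8) + (-4.2)·(-1.8) + (-2.2)·(4.2) + (-1.2)·(0.2)) / 4 = -11.8/4 = -2.95
  S[V,V] = ((0.2)·(0.2) + (-2.8)·(-2.8) + (-1.8)·(-1.8) + (4.2)·(4.2) + (0.2)·(0.2)) / 4 = 28.8/4 = 7.2
  S = [[13.2, -2.95],
 [-2.95, 7.2]].

Step 3 — invert S. det(S) = 13.2·7.2 - (-2.95)² = 86.3375.
  S^{-1} = (1/det) · [[d, -b], [-b, a]] = [[0.0834, 0.0342],
 [0.0342, 0.1529]].

Step 4 — quadratic form (x̄ - mu_0)^T · S^{-1} · (x̄ - mu_0):
  S^{-1} · (x̄ - mu_0) = (-0.0886, 0.2137),
  (x̄ - mu_0)^T · [...] = (-1.8)·(-0.0886) + (1.8)·(0.2137) = 0.5441.

Step 5 — scale by n: T² = 5 · 0.5441 = 2.7207.

T² ≈ 2.7207


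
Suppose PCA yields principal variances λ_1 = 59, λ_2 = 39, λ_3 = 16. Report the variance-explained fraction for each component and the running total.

Step 1 — total variance = trace(Sigma) = Σ λ_i = 59 + 39 + 16 = 114.

Step 2 — fraction explained by component i = λ_i / Σ λ:
  PC1: 59/114 = 0.5175
  PC2: 39/114 = 0.3421
  PC3: 16/114 = 0.1404

Step 3 — cumulative fraction after k components = (λ_1 + ... + λ_k) / Σ λ:
  k = 1: 59/114 = 0.5175
  k = 2: (59 + 39)/114 = 98/114 = 0.8596
  k = 3: (59 + 39 + 16)/114 = 114/114 = 1

Summary (fraction, with percent):

explained: PC1 0.5175 (51.75%), PC2 0.3421 (34.21%), PC3 0.1404 (14.04%);  cumulative: 0.5175, 0.8596, 1


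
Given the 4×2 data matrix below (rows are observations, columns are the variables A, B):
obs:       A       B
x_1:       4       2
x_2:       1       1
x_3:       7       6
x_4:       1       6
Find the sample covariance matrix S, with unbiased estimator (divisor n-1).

Step 1 — column means:
  mean(A) = (4 + 1 + 7 + 1) / 4 = 13/4 = 3.25
  mean(B) = (2 + 1 + 6 + 6) / 4 = 15/4 = 3.75

Step 2 — sample covariance S[i,j] = (1/(n-1)) · Σ_k (x_{k,i} - mean_i) · (x_{k,j} - mean_j), with n-1 = 3.
  S[A,A] = ((0.75)·(0.75) + (-2.25)·(-2.25) + (3.75)·(3.75) + (-2.25)·(-2.25)) / 3 = 24.75/3 = 8.25
  S[A,B] = ((0.75)·(-1.75) + (-2.25)·(-2.75) + (3.75)·(2.25) + (-2.25)·(2.25)) / 3 = 8.25/3 = 2.75
  S[B,B] = ((-1.75)·(-1.75) + (-2.75)·(-2.75) + (2.25)·(2.25) + (2.25)·(2.25)) / 3 = 20.75/3 = 6.9167

S is symmetric (S[j,i] = S[i,j]). Assembling:

S = [[8.25, 2.75],
 [2.75, 6.9167]]


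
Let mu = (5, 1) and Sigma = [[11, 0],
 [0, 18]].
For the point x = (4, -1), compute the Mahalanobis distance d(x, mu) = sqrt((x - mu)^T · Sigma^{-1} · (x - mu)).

Step 1 — centre the observation: (x - mu) = (-1, -2).

Step 2 — invert Sigma. det(Sigma) = 11·18 - (0)² = 198.
  Sigma^{-1} = (1/det) · [[d, -b], [-b, a]] = [[0.0909, 0],
 [0, 0.0556]].

Step 3 — form the quadratic (x - mu)^T · Sigma^{-1} · (x - mu):
  Sigma^{-1} · (x - mu) = (-0.0909, -0.1111).
  (x - mu)^T · [Sigma^{-1} · (x - mu)] = (-1)·(-0.0909) + (-2)·(-0.1111) = 0.3131.

Step 4 — take square root: d = √(0.3131) ≈ 0.5596.

d(x, mu) = √(0.3131) ≈ 0.5596


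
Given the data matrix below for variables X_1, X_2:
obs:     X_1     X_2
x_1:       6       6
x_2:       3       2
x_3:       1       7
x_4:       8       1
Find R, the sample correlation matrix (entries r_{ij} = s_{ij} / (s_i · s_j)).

Step 1 — column means:
  mean(X_1) = (6 + 3 + 1 + 8) / 4 = 18/4 = 4.5
  mean(X_2) = (6 + 2 + 7 + 1) / 4 = 16/4 = 4

Step 2 — sample variances and covariances s[i,j] = (1/(n-1)) · Σ_k (x_{k,i} - mean_i) · (x_{k,j} - mean_j), with n-1 = 3:
  s[X_1,X_1] = ((1.5)·(1.5) + (-1.5)·(-1.5) + (-3.5)·(-3.5) + (3.5)·(3.5)) / 3 = 29/3 = 9.6667
  s[X_1,X_2] = ((1.5)·(2) + (-1.5)·(-2) + (-3.5)·(3) + (3.5)·(-3)) / 3 = -15/3 = -5
  s[X_2,X_2] = ((2)·(2) + (-2)·(-2) + (3)·(3) + (-3)·(-3)) / 3 = 26/3 = 8.6667
  Sample standard deviations s_i = √(s[i,i]):
  s(X_1) = √(9.6667) = 3.1091
  s(X_2) = √(8.6667) = 2.9439

Step 3 — r_{ij} = s_{ij} / (s_i · s_j):
  r[X_1,X_1] = 1 (diagonal).
  r[X_1,X_2] = -5 / (3.1091 · 2.9439) = -5 / 9.153 = -0.5463
  r[X_2,X_2] = 1 (diagonal).

R is symmetric with unit diagonal. Assembling:

R = [[1, -0.5463],
 [-0.5463, 1]]


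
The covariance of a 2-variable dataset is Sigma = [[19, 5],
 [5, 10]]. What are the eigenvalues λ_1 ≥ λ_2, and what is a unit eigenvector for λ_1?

Step 1 — characteristic polynomial of 2×2 Sigma:
  det(Sigma - λI) = λ² - trace · λ + det = 0.
  trace = 19 + 10 = 29, det = 19·10 - (5)² = 165.
Step 2 — discriminant:
  Δ = trace² - 4·det = 841 - 660 = 181.
Step 3 — eigenvalues:
  λ = (trace ± √Δ)/2 = (29 ± 13.4536)/2,
  λ_1 = 21.2268,  λ_2 = 7.7732.

Step 4 — unit eigenvector for λ_1: solve (Sigma - λ_1 I)v = 0. First row:
  (19 - 21.2268)·v_x + (5)·v_y = 0, i.e. (-2.2268)·v_x + (5)·v_y = 0,
  so v ∝ (b, λ_1 - a) = (5, 2.2268) = u.
  ||u|| = √((5)² + (2.2268)²) = √(29.9587) ≈ 5.4735,
  v_1 = u/||u|| ≈ (0.9135, 0.4068) (||v_1|| = 1).

λ_1 = 21.2268,  λ_2 = 7.7732;  v_1 ≈ (0.9135, 0.4068)


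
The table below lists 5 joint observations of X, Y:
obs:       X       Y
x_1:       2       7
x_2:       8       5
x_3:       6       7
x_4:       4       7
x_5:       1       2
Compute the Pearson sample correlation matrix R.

Step 1 — column means:
  mean(X) = (2 + 8 + 6 + 4 + 1) / 5 = 21/5 = 4.2
  mean(Y) = (7 + 5 + 7 + 7 + 2) / 5 = 28/5 = 5.6

Step 2 — sample variances and covariances s[i,j] = (1/(n-1)) · Σ_k (x_{k,i} - mean_i) · (x_{k,j} - mean_j), with n-1 = 4:
  s[X,X] = ((-2.2)·(-2.2) + (3.8)·(3.8) + (1.8)·(1.8) + (-0.2)·(-0.2) + (-3.2)·(-3.2)) / 4 = 32.8/4 = 8.2
  s[X,Y] = ((-2.2)·(1.4) + (3.8)·(-0.6) + (1.8)·(1.4) + (-0.2)·(1.4) + (-3.2)·(-3.6)) / 4 = 8.4/4 = 2.1
  s[Y,Y] = ((1.4)·(1.4) + (-0.6)·(-0.6) + (1.4)·(1.4) + (1.4)·(1.4) + (-3.6)·(-3.6)) / 4 = 19.2/4 = 4.8
  Sample standard deviations s_i = √(s[i,i]):
  s(X) = √(8.2) = 2.8636
  s(Y) = √(4.8) = 2.1909

Step 3 — r_{ij} = s_{ij} / (s_i · s_j):
  r[X,X] = 1 (diagonal).
  r[X,Y] = 2.1 / (2.8636 · 2.1909) = 2.1 / 6.2738 = 0.3347
  r[Y,Y] = 1 (diagonal).

R is symmetric with unit diagonal. Assembling:

R = [[1, 0.3347],
 [0.3347, 1]]
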